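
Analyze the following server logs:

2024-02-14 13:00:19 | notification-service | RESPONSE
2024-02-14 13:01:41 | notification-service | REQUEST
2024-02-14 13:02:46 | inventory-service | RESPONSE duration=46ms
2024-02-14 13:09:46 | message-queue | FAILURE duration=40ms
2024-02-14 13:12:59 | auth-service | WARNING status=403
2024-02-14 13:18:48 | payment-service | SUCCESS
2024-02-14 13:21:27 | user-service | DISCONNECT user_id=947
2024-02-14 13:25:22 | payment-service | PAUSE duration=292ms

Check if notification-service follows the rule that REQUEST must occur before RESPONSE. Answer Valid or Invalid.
Invalid

To validate ordering:

1. Required order: REQUEST → RESPONSE
2. Rule: REQUEST must occur before RESPONSE
3. Check actual order of events for notification-service
4. Result: Invalid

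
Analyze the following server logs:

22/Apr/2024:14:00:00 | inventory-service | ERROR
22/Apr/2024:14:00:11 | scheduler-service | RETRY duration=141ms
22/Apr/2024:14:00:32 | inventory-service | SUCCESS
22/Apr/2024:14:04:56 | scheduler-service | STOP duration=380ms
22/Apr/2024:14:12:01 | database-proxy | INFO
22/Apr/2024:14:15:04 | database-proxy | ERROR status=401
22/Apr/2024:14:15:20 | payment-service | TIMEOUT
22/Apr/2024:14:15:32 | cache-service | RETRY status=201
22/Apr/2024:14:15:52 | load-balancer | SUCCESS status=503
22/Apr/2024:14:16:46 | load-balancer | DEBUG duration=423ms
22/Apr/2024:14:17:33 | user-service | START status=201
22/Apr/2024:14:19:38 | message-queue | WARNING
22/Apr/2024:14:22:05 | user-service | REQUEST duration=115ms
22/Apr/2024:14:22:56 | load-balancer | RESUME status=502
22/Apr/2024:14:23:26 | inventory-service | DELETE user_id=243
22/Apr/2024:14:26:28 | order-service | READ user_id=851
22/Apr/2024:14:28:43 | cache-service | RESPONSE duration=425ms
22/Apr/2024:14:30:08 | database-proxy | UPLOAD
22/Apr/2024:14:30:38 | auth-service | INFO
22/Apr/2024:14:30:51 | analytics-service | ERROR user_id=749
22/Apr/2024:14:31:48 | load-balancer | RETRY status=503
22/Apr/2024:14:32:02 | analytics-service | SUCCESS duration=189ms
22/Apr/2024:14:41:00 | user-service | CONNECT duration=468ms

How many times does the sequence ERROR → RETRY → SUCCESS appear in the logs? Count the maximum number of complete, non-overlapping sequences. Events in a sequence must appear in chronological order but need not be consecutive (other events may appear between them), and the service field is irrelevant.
3

To count sequences:

1. Look for pattern: ERROR → RETRY → SUCCESS
2. Greedily scan the log in chronological order, matching each sequence element in turn (ignoring service)
3. Each time the full pattern completes, increment the count and restart matching from the next event
4. Complete non-overlapping sequences found: 3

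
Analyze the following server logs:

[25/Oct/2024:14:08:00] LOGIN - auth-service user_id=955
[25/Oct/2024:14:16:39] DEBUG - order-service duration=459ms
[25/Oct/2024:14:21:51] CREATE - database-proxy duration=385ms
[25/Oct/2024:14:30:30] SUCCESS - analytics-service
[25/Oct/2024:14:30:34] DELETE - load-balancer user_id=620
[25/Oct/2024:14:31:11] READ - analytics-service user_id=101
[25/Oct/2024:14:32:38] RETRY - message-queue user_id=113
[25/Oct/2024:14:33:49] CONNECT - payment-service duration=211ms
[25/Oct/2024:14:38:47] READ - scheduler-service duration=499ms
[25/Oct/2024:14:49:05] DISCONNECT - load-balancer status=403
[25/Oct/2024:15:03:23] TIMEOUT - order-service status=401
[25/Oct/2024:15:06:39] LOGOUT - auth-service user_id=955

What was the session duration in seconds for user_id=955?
3519

To calculate session duration:

1. Find LOGIN event for user_id=955: 25/Oct/2024:14:08:00
2. Find LOGOUT event for user_id=955: 25/Oct/2024:15:06:39
3. Session duration: 25/Oct/2024:15:06:39 - 25/Oct/2024:14:08:00 = 3519 seconds (58 minutes)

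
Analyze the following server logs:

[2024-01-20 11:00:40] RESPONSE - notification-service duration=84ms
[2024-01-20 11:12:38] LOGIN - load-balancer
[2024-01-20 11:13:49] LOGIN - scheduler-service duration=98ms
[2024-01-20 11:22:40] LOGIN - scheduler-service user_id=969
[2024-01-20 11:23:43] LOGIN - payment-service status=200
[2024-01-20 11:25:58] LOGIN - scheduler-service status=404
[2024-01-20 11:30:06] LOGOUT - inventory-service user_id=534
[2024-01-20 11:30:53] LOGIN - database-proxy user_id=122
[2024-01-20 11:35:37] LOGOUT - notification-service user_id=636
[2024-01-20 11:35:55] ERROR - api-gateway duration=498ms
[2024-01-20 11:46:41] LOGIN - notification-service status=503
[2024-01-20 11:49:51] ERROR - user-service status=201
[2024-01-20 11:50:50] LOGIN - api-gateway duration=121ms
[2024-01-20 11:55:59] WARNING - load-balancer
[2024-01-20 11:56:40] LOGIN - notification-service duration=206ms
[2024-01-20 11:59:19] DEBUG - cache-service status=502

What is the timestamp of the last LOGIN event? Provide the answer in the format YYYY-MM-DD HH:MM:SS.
2024-01-20 11:56:40

To find the last event:

1. Filter for all LOGIN events
2. Sort by timestamp
3. Select the last one
4. Timestamp: 2024-01-20 11:56:40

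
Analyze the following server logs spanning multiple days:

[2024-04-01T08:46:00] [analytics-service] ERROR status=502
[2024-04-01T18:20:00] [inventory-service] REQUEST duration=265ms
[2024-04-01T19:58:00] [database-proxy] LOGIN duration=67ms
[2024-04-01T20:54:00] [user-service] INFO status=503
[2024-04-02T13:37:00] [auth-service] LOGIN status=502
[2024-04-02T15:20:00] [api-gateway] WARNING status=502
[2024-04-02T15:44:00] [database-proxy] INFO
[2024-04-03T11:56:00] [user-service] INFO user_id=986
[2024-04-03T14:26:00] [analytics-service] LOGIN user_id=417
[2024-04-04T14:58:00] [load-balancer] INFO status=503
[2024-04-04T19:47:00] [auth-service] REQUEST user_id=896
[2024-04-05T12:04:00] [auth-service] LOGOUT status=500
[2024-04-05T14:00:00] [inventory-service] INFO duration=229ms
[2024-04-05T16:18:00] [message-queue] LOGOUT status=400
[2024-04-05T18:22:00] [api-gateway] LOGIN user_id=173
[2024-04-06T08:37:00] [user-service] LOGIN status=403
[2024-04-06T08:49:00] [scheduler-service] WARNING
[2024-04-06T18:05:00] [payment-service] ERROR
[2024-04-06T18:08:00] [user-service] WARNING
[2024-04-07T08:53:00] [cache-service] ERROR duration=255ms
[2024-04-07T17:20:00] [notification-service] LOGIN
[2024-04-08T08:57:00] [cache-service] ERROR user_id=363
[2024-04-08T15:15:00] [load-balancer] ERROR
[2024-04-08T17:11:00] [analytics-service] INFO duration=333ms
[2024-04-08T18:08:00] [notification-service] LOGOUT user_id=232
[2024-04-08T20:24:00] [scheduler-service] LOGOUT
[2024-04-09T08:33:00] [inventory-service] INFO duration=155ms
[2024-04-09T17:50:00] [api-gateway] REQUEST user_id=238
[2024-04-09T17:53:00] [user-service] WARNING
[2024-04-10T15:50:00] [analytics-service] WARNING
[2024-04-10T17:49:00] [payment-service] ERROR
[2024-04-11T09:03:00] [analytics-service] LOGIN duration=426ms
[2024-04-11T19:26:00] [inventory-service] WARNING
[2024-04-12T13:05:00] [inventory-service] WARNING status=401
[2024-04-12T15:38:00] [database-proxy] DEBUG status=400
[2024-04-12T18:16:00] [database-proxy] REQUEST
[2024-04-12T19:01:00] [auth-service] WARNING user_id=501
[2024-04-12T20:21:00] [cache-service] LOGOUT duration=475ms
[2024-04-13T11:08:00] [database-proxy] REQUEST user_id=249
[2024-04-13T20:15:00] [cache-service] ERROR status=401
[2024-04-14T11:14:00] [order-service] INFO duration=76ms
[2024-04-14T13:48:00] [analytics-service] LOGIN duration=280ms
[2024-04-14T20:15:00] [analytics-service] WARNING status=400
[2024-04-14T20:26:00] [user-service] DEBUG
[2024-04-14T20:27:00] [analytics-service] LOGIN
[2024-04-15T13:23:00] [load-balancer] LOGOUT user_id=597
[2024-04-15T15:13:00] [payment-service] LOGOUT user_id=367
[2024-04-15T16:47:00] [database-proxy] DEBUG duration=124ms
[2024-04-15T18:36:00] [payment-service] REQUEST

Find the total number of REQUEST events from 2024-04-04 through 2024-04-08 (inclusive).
1

To filter by date range:

1. Date range: 2024-04-04 through 2024-04-08, both dates inclusive
2. Filter for REQUEST events whose date falls in this range
3. Count matching events: 1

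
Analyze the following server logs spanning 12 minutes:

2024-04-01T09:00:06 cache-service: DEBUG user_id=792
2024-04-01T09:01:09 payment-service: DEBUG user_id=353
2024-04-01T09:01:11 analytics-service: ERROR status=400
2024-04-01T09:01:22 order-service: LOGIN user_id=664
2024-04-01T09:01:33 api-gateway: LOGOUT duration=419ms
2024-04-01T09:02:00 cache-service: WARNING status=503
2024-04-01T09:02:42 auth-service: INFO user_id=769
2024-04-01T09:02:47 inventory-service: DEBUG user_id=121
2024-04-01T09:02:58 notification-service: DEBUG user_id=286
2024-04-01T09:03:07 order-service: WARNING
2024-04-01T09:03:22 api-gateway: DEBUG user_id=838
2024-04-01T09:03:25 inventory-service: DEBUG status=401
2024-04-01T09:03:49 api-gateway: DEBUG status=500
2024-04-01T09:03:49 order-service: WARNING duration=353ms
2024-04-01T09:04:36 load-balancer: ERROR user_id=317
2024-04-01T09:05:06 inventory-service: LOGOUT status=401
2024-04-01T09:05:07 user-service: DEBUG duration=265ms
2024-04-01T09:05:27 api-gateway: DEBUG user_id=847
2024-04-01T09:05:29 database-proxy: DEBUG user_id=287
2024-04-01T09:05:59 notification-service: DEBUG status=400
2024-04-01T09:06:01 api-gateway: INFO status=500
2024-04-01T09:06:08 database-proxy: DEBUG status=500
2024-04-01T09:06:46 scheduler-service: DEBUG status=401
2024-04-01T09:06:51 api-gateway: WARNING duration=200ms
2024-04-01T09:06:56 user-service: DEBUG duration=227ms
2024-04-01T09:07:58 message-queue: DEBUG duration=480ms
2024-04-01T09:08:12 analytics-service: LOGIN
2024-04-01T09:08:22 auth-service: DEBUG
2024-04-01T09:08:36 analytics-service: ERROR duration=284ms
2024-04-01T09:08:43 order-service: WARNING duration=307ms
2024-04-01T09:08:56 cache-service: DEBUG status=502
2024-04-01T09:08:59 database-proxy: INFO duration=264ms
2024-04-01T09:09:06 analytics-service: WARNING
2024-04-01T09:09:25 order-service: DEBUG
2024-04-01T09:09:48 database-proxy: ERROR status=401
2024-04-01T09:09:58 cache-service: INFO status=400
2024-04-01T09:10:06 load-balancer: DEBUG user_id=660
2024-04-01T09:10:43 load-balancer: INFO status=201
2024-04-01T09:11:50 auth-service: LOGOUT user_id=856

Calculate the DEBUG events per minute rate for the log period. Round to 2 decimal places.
1.58

To calculate the rate:

1. Count total DEBUG events: 19
2. Total time period: 12 minutes
3. Rate = 19 / 12 = 1.58 events per minute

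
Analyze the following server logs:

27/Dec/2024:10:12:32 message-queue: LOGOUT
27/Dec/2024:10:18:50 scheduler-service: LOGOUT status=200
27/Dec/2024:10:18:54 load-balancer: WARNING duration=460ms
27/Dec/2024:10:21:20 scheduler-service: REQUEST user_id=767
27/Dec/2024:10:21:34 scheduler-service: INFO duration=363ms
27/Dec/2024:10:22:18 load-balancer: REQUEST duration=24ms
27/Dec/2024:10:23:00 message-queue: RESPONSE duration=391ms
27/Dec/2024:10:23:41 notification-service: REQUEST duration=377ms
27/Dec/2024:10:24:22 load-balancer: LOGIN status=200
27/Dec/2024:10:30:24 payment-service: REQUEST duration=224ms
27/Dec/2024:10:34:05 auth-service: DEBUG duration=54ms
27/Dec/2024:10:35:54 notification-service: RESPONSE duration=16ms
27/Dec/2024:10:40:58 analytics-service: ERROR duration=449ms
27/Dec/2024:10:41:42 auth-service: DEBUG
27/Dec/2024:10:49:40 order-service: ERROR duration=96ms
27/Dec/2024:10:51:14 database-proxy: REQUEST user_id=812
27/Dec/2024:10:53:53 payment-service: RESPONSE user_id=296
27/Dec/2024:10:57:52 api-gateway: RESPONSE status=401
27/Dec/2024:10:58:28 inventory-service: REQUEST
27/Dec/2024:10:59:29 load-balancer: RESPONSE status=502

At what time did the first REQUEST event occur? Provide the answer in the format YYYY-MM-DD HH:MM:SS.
2024-12-27 10:21:20

To find the first event:

1. Filter for all REQUEST events
2. Sort by timestamp
3. Select the first one
4. Timestamp: 2024-12-27 10:21:20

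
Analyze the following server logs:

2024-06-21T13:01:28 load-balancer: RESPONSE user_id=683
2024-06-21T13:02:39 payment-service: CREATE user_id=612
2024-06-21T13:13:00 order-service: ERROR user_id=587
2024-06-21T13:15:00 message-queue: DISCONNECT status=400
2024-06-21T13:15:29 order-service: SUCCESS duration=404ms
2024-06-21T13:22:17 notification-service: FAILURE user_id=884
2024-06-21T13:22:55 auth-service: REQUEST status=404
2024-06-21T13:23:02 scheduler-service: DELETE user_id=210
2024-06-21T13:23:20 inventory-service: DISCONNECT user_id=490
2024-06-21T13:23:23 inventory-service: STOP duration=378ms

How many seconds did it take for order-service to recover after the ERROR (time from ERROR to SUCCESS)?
149

To calculate recovery time:

1. Find ERROR event for order-service: 2024-06-21T13:13:00
2. Find next SUCCESS event for order-service: 2024-06-21T13:15:29
3. Recovery time: 2024-06-21T13:15:29 - 2024-06-21T13:13:00 = 149 seconds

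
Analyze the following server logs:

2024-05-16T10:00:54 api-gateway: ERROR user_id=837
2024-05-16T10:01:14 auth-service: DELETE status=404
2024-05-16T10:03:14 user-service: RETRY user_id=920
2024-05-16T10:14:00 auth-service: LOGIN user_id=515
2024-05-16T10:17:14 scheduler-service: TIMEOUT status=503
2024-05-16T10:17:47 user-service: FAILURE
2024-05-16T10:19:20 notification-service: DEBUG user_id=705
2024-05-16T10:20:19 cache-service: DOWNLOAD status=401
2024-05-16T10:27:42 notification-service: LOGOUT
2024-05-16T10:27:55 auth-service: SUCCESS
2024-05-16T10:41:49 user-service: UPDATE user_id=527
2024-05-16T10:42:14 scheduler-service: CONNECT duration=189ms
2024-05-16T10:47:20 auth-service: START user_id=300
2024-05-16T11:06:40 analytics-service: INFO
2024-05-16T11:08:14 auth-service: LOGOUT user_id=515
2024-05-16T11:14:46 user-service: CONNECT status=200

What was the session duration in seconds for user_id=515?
3254

To calculate session duration:

1. Find LOGIN event for user_id=515: 2024-05-16T10:14:00
2. Find LOGOUT event for user_id=515: 2024-05-16T11:08:14
3. Session duration: 2024-05-16T11:08:14 - 2024-05-16T10:14:00 = 3254 seconds (54 minutes)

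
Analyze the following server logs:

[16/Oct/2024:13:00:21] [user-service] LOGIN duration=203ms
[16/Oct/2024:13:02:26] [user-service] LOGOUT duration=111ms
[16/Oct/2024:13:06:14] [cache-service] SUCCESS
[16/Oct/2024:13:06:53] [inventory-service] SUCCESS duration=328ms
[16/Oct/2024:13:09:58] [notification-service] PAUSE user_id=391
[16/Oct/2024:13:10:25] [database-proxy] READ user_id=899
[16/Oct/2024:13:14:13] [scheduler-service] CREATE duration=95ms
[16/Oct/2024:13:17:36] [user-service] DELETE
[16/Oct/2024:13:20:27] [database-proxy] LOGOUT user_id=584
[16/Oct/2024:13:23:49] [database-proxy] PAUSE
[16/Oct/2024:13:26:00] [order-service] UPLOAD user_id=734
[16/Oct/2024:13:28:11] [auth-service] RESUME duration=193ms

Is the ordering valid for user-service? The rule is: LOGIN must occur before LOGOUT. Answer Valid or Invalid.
Valid

To validate ordering:

1. Required order: LOGIN → LOGOUT
2. Rule: LOGIN must occur before LOGOUT
3. Check actual order of events for user-service
4. Result: Valid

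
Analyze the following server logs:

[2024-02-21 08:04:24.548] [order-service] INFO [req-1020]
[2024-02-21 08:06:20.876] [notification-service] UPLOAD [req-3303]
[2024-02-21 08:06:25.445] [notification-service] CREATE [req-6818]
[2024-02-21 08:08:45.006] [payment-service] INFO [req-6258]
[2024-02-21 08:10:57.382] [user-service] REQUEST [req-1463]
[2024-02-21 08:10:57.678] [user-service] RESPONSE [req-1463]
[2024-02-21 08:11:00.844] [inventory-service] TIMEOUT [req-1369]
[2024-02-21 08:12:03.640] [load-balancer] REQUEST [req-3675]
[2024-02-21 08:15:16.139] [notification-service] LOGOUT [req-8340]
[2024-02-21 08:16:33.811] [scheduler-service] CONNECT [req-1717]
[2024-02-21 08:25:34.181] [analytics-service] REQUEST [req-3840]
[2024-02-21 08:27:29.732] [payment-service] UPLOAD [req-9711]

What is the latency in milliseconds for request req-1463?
296

To calculate latency:

1. Find REQUEST with id req-1463: 2024-02-21 08:10:57.382
2. Find RESPONSE with id req-1463: 2024-02-21 08:10:57.678
3. Latency: 2024-02-21 08:10:57.678 - 2024-02-21 08:10:57.382 = 296ms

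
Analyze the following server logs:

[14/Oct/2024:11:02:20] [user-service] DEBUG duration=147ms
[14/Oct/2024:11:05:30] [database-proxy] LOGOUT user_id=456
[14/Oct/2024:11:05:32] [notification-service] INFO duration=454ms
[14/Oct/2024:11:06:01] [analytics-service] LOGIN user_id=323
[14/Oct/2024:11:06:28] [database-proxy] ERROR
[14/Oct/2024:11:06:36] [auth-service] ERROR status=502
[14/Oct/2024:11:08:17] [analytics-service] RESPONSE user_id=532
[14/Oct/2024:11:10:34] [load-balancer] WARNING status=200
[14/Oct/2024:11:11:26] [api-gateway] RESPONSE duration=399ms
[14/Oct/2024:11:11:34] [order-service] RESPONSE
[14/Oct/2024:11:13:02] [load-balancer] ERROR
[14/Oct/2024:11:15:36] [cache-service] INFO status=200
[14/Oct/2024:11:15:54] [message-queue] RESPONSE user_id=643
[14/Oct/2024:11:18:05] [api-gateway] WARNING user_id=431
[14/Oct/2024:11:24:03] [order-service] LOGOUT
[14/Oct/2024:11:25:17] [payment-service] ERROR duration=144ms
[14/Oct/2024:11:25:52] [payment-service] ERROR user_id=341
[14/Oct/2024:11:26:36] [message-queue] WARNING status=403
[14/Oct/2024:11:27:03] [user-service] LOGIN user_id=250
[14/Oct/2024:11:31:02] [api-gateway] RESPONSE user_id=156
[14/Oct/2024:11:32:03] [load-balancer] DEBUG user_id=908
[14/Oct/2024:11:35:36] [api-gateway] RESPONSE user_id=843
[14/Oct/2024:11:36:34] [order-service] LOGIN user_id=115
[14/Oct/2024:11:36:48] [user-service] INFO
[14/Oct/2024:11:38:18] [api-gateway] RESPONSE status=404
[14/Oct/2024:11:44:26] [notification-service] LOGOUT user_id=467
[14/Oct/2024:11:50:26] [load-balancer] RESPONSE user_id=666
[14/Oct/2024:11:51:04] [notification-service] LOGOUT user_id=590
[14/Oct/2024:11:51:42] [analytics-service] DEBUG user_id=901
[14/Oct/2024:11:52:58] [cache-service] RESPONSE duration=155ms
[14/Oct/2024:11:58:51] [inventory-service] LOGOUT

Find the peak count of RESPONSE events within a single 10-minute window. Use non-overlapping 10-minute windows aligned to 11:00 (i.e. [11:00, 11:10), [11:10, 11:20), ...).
3

To find the burst window:

1. Divide the log period into non-overlapping 10-minute windows starting at 11:00
2. Count RESPONSE events in each window
3. Find the window with maximum count
4. Maximum events in a window: 3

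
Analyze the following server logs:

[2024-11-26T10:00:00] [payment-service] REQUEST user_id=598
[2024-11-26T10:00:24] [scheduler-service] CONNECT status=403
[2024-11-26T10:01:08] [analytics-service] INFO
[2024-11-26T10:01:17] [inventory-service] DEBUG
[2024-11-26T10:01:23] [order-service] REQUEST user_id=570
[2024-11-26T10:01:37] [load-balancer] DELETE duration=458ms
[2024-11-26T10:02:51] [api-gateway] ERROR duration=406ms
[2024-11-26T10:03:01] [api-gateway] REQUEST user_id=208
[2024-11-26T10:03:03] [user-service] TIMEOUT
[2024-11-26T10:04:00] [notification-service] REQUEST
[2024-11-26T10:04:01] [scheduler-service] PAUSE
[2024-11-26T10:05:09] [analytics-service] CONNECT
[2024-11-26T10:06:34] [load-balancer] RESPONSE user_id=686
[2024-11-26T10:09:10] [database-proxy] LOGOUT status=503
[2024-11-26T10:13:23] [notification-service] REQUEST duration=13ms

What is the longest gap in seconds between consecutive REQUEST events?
563

To find the longest gap:

1. Extract all REQUEST events in chronological order
2. Calculate time differences between consecutive events
3. Find the maximum difference
4. Longest gap: 563 seconds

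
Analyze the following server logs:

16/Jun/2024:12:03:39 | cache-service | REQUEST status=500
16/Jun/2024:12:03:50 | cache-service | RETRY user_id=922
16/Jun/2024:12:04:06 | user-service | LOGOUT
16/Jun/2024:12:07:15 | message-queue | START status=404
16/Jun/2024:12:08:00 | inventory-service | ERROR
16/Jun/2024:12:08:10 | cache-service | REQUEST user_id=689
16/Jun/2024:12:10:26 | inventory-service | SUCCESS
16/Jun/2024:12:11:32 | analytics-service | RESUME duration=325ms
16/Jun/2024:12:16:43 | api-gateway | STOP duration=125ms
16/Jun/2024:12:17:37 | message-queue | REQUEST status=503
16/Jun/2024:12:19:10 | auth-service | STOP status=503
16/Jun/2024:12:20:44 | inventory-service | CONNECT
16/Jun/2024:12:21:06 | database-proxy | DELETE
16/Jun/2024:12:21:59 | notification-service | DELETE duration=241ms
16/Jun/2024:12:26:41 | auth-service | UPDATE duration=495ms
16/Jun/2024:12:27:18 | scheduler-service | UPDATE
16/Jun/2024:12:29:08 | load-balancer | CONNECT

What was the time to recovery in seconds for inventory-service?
146

To calculate recovery time:

1. Find ERROR event for inventory-service: 16/Jun/2024:12:08:00
2. Find next SUCCESS event for inventory-service: 16/Jun/2024:12:10:26
3. Recovery time: 16/Jun/2024:12:10:26 - 16/Jun/2024:12:08:00 = 146 seconds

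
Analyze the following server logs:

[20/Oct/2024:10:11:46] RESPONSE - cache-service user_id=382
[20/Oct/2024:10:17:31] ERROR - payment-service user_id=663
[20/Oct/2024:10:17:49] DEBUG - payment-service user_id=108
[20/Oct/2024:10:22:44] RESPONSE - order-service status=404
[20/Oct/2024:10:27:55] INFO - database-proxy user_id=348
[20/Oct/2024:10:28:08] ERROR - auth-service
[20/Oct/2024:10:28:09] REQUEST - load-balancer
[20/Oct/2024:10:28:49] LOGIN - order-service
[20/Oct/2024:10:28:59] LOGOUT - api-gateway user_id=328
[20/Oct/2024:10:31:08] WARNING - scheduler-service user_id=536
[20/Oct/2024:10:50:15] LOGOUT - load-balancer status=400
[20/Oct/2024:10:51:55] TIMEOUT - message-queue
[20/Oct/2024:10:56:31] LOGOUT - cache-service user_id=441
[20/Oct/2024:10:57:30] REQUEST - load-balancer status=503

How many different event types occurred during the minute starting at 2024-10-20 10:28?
4

To count unique event types:

1. Filter events in the minute starting at 2024-10-20 10:28
2. Extract event types from matching entries
3. Count unique types: 4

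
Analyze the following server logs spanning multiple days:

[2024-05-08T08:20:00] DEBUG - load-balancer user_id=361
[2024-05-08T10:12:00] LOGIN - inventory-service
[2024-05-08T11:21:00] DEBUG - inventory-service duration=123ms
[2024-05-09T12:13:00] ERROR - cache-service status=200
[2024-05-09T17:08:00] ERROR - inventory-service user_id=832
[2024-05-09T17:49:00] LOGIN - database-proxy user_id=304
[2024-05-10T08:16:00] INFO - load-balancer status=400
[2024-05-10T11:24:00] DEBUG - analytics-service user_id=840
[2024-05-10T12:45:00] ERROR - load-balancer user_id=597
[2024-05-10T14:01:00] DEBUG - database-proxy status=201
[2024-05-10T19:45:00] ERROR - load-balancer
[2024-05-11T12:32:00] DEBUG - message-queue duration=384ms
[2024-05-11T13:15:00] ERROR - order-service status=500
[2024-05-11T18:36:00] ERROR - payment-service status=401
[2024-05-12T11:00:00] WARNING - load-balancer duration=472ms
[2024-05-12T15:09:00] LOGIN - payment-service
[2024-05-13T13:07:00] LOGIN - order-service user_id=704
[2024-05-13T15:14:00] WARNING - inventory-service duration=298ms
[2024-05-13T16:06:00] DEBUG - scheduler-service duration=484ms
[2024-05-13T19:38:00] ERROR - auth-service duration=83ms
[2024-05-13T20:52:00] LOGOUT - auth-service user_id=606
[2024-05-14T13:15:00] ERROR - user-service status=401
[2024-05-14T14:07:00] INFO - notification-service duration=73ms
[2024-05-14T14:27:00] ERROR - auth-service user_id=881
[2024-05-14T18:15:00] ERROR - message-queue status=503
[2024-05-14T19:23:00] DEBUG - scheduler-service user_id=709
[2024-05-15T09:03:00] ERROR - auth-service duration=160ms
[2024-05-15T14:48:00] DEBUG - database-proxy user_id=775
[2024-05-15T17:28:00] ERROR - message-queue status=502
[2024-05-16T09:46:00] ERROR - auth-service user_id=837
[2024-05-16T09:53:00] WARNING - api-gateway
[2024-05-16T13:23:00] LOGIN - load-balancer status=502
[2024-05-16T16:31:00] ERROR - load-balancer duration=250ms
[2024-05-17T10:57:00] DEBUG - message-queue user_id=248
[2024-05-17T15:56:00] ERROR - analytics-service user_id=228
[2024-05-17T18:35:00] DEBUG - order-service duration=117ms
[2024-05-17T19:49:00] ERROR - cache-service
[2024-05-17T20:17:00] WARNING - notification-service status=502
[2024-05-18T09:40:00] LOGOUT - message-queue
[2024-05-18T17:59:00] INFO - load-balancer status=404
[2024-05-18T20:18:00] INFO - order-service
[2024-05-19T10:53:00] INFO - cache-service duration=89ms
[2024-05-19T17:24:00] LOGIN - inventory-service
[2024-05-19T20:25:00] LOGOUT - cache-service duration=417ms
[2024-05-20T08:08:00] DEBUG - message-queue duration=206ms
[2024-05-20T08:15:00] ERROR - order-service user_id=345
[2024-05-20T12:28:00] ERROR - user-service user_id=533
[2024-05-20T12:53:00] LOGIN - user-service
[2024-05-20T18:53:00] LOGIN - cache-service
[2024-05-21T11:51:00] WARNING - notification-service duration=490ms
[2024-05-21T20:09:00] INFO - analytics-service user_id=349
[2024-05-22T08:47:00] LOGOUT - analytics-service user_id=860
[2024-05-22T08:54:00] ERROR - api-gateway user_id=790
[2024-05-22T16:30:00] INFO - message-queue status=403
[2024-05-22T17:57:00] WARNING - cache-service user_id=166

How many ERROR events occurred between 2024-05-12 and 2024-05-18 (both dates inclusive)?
10

To filter by date range:

1. Date range: 2024-05-12 through 2024-05-18, both dates inclusive
2. Filter for ERROR events whose date falls in this range
3. Count matching events: 10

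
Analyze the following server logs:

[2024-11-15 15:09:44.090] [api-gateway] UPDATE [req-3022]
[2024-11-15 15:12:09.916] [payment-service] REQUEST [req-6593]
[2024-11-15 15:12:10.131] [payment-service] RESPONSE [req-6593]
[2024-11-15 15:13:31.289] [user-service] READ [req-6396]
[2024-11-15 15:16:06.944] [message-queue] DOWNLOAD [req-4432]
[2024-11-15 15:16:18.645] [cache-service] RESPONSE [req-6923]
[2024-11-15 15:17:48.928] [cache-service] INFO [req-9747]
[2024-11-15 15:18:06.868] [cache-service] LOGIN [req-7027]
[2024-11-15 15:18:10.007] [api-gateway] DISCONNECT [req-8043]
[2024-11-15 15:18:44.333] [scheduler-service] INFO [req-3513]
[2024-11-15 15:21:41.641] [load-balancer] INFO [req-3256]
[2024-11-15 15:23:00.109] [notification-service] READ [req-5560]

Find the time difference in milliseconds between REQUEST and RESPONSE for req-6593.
215

To calculate latency:

1. Find REQUEST with id req-6593: 2024-11-15 15:12:09.916
2. Find RESPONSE with id req-6593: 2024-11-15 15:12:10.131
3. Latency: 2024-11-15 15:12:10.131 - 2024-11-15 15:12:09.916 = 215ms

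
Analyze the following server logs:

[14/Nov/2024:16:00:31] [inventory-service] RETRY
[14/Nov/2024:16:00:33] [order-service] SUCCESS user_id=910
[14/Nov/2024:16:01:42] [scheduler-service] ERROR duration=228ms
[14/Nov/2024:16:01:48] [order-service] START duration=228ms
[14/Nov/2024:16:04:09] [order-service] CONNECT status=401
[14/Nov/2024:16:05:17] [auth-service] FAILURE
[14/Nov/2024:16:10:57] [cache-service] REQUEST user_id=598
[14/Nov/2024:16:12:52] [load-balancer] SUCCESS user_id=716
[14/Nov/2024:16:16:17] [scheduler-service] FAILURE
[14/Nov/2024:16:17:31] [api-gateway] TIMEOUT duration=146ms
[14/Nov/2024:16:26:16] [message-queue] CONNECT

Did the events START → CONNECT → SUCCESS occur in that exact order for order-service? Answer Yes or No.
No

To verify sequence order:

1. Find all events in sequence START → CONNECT → SUCCESS for order-service
2. Extract their timestamps
3. Check if timestamps are in ascending order
4. Result: No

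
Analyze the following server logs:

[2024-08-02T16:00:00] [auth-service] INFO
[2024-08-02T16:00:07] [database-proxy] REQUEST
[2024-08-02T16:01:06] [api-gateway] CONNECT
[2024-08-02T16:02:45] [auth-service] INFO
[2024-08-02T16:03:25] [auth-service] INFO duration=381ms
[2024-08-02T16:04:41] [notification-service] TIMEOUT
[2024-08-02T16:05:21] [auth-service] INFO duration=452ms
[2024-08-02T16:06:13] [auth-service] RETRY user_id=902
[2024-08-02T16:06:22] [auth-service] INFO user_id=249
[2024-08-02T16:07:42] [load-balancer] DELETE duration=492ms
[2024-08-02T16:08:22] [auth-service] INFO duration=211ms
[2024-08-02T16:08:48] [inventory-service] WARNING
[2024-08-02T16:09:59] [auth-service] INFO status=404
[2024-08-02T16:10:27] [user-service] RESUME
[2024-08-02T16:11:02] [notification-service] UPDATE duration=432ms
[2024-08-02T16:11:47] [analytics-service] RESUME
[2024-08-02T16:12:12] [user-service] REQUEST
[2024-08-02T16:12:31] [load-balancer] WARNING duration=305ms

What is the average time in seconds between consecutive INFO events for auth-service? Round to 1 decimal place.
99.8

To calculate average interval:

1. Find all INFO events for auth-service in order
2. Calculate time gaps between consecutive events
3. Compute mean of gaps: 599 / 6 = 99.8 seconds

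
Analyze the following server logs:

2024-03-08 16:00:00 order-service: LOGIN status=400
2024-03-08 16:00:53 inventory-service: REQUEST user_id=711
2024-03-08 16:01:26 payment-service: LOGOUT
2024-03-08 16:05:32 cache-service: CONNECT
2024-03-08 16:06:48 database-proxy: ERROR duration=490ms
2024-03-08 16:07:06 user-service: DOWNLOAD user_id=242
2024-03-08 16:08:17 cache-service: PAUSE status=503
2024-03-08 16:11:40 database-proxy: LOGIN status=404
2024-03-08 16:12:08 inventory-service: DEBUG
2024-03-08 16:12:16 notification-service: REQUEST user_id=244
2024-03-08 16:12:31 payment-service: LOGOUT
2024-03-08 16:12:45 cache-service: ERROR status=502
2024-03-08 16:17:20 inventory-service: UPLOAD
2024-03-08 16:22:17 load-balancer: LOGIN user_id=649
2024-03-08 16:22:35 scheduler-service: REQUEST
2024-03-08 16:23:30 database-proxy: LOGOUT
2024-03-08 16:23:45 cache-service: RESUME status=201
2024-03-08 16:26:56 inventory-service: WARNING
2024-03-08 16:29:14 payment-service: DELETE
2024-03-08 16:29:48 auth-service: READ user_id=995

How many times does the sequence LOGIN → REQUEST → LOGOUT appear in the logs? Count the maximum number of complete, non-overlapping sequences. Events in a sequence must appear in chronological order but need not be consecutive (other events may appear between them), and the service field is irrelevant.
3

To count sequences:

1. Look for pattern: LOGIN → REQUEST → LOGOUT
2. Greedily scan the log in chronological order, matching each sequence element in turn (ignoring service)
3. Each time the full pattern completes, increment the count and restart matching from the next event
4. Complete non-overlapping sequences found: 3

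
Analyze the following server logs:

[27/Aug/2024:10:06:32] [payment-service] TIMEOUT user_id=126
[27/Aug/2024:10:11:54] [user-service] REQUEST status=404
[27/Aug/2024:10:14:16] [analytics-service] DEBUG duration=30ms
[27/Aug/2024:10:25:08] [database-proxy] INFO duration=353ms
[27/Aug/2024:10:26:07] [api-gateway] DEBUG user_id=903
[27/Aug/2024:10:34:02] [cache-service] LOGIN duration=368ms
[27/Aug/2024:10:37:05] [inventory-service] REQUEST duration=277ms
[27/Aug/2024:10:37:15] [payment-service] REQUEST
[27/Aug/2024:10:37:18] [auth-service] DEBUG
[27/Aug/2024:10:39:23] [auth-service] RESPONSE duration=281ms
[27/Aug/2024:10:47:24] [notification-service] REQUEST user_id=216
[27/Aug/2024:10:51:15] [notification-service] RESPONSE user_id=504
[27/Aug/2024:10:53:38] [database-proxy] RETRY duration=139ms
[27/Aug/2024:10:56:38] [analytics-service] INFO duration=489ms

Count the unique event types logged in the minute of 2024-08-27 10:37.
2

To count unique event types:

1. Filter events in the minute starting at 2024-08-27 10:37
2. Extract event types from matching entries
3. Count unique types: 2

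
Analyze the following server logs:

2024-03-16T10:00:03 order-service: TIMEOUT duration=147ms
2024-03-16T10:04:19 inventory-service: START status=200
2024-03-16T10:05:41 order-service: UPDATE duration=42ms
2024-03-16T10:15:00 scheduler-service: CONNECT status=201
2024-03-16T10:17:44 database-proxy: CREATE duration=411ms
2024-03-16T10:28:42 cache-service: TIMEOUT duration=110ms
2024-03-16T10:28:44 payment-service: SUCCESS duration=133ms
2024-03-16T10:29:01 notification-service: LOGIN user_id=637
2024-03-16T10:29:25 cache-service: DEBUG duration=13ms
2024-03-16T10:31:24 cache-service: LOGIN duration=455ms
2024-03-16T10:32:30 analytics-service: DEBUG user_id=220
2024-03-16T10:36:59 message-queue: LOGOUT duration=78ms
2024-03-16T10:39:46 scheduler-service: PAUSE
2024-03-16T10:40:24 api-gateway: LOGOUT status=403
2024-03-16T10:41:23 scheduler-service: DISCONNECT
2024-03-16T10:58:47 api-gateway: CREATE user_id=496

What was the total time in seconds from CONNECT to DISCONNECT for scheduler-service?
1583

To calculate state duration:

1. Find CONNECT event for scheduler-service: 2024-03-16T10:15:00
2. Find DISCONNECT event for scheduler-service: 2024-03-16T10:41:23
3. Calculate duration: 2024-03-16T10:41:23 - 2024-03-16T10:15:00 = 1583 seconds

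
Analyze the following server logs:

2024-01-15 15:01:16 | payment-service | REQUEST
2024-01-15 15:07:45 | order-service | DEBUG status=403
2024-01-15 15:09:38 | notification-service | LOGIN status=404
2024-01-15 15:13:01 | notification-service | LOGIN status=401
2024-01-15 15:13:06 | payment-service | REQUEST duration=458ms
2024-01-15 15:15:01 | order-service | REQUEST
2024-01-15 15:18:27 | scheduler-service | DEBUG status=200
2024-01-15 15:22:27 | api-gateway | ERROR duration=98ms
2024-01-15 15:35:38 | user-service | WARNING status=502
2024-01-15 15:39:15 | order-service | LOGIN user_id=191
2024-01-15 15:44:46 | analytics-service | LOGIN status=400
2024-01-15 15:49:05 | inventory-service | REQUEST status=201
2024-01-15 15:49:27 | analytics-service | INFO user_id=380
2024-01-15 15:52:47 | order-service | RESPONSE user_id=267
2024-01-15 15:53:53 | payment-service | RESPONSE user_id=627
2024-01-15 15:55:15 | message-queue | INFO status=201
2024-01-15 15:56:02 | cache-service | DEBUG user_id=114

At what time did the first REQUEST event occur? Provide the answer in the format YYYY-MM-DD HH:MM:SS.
2024-01-15 15:01:16

To find the first event:

1. Filter for all REQUEST events
2. Sort by timestamp
3. Select the first one
4. Timestamp: 2024-01-15 15:01:16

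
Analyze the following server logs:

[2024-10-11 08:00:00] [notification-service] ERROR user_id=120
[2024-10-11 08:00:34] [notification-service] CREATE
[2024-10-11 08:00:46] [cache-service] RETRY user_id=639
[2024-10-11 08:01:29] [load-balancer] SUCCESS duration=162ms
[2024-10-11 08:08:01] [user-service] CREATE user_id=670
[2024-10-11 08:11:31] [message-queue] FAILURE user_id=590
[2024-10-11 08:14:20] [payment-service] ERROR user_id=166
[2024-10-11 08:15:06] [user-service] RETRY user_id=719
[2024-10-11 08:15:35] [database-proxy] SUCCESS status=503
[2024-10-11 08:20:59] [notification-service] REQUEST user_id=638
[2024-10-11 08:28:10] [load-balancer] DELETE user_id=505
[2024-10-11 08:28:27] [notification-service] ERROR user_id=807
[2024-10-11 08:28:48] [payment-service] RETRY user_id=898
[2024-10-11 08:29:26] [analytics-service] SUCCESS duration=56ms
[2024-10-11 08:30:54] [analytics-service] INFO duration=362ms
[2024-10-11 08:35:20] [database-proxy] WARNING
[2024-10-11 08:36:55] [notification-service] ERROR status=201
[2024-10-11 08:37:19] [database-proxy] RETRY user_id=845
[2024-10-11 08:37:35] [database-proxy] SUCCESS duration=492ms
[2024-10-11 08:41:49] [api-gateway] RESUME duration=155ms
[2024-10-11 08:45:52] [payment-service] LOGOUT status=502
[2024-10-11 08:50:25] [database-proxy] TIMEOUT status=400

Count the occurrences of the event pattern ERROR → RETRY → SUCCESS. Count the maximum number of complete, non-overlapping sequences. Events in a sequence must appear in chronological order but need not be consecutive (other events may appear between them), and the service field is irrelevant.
4

To count sequences:

1. Look for pattern: ERROR → RETRY → SUCCESS
2. Greedily scan the log in chronological order, matching each sequence element in turn (ignoring service)
3. Each time the full pattern completes, increment the count and restart matching from the next event
4. Complete non-overlapping sequences found: 4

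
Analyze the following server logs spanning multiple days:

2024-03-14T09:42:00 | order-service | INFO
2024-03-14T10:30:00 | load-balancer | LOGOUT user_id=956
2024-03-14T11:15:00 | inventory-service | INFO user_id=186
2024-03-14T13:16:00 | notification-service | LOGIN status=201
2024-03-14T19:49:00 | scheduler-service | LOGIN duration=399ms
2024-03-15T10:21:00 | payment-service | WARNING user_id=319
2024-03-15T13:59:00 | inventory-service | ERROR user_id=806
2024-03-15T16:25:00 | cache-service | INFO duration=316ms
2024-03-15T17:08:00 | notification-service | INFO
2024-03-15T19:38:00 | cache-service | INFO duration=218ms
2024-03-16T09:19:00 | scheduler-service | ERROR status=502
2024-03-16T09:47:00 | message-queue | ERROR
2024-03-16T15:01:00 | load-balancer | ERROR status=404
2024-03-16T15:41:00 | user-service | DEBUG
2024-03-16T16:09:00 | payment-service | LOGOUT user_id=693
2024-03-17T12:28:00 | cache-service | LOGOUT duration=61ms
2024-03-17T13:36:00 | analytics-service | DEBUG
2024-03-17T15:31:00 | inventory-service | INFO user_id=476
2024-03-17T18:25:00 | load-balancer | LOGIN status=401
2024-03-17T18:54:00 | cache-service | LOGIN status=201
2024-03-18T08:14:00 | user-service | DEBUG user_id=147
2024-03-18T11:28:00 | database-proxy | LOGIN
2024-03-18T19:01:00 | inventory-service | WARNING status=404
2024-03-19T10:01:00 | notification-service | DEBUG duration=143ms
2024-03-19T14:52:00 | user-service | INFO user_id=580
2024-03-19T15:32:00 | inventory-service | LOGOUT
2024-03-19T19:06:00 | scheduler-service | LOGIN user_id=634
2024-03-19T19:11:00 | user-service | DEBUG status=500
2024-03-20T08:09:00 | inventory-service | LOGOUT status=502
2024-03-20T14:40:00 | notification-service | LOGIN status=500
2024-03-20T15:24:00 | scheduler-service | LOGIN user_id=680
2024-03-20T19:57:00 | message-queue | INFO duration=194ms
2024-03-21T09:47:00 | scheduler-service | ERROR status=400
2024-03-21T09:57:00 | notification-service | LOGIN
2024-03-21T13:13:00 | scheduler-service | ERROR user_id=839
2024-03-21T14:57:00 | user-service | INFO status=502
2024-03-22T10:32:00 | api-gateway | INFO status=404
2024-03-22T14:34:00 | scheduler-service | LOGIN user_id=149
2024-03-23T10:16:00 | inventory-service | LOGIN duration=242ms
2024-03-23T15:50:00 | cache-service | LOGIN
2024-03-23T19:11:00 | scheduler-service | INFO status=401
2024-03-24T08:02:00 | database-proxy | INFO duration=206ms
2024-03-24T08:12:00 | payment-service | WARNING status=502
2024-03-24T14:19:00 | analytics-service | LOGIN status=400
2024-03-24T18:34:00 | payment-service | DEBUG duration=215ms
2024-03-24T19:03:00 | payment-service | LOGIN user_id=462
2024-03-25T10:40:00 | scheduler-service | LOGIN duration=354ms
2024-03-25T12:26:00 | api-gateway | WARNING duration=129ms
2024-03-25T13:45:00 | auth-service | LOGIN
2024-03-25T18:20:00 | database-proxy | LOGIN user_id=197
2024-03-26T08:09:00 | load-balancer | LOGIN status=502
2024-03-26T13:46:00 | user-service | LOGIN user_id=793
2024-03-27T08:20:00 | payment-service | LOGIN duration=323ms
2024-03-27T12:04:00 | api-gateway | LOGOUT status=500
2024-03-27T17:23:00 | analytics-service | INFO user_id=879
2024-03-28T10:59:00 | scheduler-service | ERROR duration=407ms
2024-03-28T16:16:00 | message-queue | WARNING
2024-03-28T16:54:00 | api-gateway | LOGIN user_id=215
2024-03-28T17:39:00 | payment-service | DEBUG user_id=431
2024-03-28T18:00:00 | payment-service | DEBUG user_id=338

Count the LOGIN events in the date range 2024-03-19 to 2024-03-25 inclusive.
12

To filter by date range:

1. Date range: 2024-03-19 through 2024-03-25, both dates inclusive
2. Filter for LOGIN events whose date falls in this range
3. Count matching events: 12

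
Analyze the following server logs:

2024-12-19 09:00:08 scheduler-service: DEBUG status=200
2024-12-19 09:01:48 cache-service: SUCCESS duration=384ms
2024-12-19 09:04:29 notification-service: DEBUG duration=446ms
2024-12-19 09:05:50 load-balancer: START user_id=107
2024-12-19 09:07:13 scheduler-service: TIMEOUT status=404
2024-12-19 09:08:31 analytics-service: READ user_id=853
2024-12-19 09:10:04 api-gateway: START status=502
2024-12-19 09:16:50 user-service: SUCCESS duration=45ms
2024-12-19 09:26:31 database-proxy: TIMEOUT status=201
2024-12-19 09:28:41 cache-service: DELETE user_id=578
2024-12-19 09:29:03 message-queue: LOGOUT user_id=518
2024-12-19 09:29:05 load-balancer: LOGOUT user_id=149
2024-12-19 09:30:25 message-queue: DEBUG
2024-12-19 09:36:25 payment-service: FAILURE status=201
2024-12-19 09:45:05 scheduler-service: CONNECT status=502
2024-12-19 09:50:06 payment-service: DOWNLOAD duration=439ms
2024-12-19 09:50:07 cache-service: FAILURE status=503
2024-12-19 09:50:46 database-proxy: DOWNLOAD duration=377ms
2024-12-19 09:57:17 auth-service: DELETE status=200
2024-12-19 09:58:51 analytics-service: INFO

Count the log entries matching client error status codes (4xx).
1

To find matching entries:

1. Pattern to match: client error status codes (4xx)
2. Scan each log entry for the pattern
3. Count matches: 1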